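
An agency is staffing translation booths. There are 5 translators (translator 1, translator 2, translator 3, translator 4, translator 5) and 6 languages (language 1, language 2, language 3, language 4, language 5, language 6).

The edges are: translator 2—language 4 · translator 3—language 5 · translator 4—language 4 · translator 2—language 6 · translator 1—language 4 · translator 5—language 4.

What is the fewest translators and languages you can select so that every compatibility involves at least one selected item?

3

A maximum matching has 3 edges (e.g. translator 1–language 4, translator 2–language 6, translator 3–language 5).
By König's theorem the minimum vertex cover has the same size. One such cover is {translator 2, translator 3, language 4}.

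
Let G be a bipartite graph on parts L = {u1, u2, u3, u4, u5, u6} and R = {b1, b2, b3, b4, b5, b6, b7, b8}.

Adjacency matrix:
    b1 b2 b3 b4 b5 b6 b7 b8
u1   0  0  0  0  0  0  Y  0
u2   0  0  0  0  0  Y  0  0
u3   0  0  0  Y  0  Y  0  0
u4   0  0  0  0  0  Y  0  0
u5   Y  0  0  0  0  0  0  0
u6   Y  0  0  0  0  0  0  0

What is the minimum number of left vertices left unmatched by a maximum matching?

A valid assignment of size 4: u1–b7, u2–b6, u3–b4, u5–b1.
The set {u2, u4, u5, u6} has only 2 neighbours ({b1, b6}), so by Hall's theorem at most 4 of the 6 left vertices can be matched.
That matches 4 of the 6, leaving 2 unmatched; no matching can do better.

2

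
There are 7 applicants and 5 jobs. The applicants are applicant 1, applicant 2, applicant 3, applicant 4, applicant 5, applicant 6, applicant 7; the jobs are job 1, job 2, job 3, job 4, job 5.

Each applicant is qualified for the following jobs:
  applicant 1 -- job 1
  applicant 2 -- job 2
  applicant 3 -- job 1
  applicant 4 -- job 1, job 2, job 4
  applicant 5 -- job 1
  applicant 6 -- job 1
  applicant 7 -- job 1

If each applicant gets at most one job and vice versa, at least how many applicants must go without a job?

4

A valid assignment of size 3: applicant 1-job 1, applicant 2-job 2, applicant 4-job 4.
The set {applicant 1, applicant 3, applicant 5, applicant 6, applicant 7} has only 1 neighbour ({job 1}), so by Hall's theorem at most 3 of the 7 applicants can be matched.
That matches 3 of the 7, leaving 4 unmatched; no matching can do better.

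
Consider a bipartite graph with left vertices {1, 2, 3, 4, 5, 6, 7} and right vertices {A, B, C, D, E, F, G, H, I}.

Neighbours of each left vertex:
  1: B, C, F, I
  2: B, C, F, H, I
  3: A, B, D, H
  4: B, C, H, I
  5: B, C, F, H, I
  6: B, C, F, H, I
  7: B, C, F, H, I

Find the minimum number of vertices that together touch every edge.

6

A maximum matching has 6 edges (e.g. 1–C, 2–F, 3–D, 4–I, 5–B, 6–H).
By König's theorem the minimum vertex cover has the same size. One such cover is {3, B, C, F, H, I}.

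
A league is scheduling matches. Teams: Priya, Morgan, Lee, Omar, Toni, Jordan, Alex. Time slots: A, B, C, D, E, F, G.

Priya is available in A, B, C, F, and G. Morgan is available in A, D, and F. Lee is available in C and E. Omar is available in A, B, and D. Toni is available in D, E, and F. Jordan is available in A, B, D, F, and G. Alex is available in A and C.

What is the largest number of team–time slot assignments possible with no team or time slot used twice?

For example, pair Priya-A, Morgan-F, Lee-E, Omar-B, Toni-D, Jordan-G, Alex-C.
All 7 teams are matched, so no larger matching exists.

7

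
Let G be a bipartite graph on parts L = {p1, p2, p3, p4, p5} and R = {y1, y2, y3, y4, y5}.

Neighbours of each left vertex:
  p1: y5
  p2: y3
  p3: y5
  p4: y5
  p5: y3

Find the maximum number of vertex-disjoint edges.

2

One maximum matching: p1–y5, p2–y3.
The set {p1, p2, p3, p4, p5} has only 2 neighbours ({y3, y5}), so by Hall's theorem at most 2 of the 5 left vertices can be matched.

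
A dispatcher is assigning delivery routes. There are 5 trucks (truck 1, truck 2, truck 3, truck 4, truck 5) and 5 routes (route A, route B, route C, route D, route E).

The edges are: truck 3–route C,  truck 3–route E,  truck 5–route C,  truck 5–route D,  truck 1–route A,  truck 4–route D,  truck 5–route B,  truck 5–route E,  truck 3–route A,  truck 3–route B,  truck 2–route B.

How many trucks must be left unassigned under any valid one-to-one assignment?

0

One maximum matching: truck 1→route A, truck 2→route B, truck 3→route C, truck 4→route D, truck 5→route E.
This saturates every truck, so 5 is the maximum.
That matches 5 of the 5, leaving 0 unmatched; no matching can do better.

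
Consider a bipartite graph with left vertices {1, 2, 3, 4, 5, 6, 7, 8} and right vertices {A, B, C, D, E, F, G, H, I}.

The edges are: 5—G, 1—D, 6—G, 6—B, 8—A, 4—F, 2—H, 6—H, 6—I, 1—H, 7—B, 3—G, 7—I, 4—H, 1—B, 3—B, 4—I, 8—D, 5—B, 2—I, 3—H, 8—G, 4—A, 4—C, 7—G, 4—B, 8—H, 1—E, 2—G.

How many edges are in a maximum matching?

7

For example, pair 1→E, 2→I, 3→H, 4→A, 5→G, 6→B, 8→D.
The set {2, 3, 5, 6, 7} has only 4 neighbours ({B, G, H, I}), so by Hall's theorem at most 7 of the 8 left vertices can be matched.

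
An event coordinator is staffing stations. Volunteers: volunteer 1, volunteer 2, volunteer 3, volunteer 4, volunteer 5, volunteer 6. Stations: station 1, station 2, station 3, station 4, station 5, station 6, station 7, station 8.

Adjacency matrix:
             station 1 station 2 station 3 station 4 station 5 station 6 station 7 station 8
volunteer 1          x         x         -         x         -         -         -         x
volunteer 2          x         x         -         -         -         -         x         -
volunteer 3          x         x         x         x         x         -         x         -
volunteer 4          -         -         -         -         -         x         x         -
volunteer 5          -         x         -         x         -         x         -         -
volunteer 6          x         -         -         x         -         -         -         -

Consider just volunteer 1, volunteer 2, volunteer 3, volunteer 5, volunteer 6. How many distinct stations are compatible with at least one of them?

8

The union of neighbours of {volunteer 1, volunteer 2, volunteer 3, volunteer 5, volunteer 6} is {station 1, station 2, station 3, station 4, station 5, station 6, station 7, station 8}, which has 8 elements.
Since |N(S)| = 8 ≥ |S| = 5, Hall's condition holds for this subset.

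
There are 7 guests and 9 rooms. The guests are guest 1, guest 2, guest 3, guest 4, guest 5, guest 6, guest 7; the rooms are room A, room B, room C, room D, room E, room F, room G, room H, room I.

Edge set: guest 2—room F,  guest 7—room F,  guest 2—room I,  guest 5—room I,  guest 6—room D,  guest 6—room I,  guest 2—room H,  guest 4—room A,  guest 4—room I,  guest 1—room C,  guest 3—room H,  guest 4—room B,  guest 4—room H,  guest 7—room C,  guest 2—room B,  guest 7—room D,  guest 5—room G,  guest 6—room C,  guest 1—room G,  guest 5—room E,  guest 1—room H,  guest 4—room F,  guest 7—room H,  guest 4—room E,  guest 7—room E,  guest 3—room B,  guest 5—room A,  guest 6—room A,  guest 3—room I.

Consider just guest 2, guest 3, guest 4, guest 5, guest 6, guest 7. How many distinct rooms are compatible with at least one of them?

The union of neighbours of {guest 2, guest 3, guest 4, guest 5, guest 6, guest 7} is {room A, room B, room C, room D, room E, room F, room G, room H, room I}, which has 9 elements.
Since |N(S)| = 9 ≥ |S| = 6, Hall's condition holds for this subset.

9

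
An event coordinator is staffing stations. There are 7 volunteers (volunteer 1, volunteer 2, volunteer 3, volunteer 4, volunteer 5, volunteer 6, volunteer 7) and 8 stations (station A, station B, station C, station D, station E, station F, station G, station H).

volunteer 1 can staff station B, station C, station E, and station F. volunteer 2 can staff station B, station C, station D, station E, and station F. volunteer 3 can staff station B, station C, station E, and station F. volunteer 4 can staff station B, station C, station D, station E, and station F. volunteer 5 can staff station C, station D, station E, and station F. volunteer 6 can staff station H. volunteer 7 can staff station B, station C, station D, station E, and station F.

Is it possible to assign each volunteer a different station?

No

The set {volunteer 1, volunteer 2, volunteer 3, volunteer 4, volunteer 5, volunteer 7} has only 5 neighbours ({station B, station C, station D, station E, station F}), so by Hall's theorem at most 6 of the 7 volunteers can be matched.
Hence no matching covers every volunteer.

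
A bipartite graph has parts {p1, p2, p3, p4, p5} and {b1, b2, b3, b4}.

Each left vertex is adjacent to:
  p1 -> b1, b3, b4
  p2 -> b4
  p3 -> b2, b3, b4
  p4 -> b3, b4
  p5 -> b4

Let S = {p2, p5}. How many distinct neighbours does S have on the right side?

1

The union of neighbours of {p2, p5} is {b4}, which has 1 element.
Since |N(S)| = 1 < |S| = 2, Hall's condition fails for this subset.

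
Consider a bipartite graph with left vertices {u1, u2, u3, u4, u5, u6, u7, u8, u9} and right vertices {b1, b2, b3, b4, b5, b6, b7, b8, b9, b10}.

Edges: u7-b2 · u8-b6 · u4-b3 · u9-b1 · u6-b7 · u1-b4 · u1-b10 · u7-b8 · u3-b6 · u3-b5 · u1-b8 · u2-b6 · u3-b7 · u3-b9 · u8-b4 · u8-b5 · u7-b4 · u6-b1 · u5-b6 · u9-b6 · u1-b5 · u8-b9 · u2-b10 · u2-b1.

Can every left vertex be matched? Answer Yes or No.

Yes

For example, pair u1–b8, u2–b10, u3–b5, u4–b3, u5–b6, u6–b7, u7–b2, u8–b4, u9–b1.
All 9 left vertices are covered.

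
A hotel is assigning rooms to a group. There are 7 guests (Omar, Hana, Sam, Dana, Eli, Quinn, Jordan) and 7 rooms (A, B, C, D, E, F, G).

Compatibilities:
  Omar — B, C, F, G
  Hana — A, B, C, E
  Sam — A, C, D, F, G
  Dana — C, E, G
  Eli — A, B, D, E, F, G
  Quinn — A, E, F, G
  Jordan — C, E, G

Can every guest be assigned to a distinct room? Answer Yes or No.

Yes

For example, pair Omar-F, Hana-B, Sam-D, Dana-C, Eli-A, Quinn-G, Jordan-E.
All 7 guests are covered.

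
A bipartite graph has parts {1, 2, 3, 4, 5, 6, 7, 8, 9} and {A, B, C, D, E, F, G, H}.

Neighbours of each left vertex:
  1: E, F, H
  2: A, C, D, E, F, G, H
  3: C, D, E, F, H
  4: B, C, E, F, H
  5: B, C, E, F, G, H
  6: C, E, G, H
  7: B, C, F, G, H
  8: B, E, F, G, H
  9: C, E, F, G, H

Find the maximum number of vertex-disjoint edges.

8

One maximum matching: 1–F, 2–A, 3–D, 4–E, 5–B, 6–C, 7–H, 8–G.
The set {1, 4, 5, 6, 7, 8, 9} has only 6 neighbours ({B, C, E, F, G, H}), so by Hall's theorem at most 8 of the 9 left vertices can be matched.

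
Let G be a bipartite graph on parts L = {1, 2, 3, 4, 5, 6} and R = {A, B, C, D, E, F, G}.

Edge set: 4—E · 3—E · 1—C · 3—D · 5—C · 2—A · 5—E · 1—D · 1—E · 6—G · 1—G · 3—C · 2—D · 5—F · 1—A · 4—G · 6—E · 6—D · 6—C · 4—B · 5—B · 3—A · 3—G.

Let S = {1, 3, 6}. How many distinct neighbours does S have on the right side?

5

The union of neighbours of {1, 3, 6} is {A, C, D, E, G}, which has 5 elements.
Since |N(S)| = 5 ≥ |S| = 3, Hall's condition holds for this subset.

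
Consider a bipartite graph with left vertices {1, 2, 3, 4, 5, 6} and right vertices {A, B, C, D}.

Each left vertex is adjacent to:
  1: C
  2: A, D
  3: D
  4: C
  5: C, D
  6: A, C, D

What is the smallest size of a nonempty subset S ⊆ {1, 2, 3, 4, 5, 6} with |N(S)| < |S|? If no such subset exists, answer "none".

2

Take S = {1, 4}. Its neighbourhood is {C}, so |N(S)| = 1 < |S| = 2.
No single vertex violates Hall's condition since each has at least one neighbour, so 2 is the minimum.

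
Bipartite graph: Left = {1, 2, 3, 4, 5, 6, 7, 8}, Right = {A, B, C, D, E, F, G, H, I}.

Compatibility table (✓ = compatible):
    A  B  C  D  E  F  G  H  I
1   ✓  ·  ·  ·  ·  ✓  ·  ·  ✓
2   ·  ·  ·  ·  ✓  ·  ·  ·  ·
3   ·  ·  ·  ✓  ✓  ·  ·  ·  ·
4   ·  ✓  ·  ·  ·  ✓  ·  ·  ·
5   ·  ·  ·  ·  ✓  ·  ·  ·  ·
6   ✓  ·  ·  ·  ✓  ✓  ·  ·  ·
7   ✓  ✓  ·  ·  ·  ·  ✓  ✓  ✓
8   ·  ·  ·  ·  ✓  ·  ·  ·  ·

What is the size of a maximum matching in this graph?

One maximum matching: 1-I, 2-E, 3-D, 4-B, 6-F, 7-G.
The set {2, 5, 8} has only 1 neighbour ({E}), so by Hall's theorem at most 6 of the 8 left vertices can be matched.

6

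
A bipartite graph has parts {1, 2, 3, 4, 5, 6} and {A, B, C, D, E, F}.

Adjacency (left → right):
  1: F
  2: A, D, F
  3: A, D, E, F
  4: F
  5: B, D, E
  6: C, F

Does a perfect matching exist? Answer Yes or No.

No

The set {1, 4} has only 1 neighbour ({F}), so by Hall's theorem at most 5 of the 6 left vertices can be matched.
Hence no matching covers every left vertex.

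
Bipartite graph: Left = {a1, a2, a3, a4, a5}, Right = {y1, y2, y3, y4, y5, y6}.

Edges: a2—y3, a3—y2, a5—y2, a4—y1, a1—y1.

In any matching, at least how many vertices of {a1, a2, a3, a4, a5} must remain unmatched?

One maximum matching: a1→y1, a2→y3, a3→y2.
The set {a1, a3, a4, a5} has only 2 neighbours ({y1, y2}), so by Hall's theorem at most 3 of the 5 left vertices can be matched.
That matches 3 of the 5, leaving 2 unmatched; no matching can do better.

2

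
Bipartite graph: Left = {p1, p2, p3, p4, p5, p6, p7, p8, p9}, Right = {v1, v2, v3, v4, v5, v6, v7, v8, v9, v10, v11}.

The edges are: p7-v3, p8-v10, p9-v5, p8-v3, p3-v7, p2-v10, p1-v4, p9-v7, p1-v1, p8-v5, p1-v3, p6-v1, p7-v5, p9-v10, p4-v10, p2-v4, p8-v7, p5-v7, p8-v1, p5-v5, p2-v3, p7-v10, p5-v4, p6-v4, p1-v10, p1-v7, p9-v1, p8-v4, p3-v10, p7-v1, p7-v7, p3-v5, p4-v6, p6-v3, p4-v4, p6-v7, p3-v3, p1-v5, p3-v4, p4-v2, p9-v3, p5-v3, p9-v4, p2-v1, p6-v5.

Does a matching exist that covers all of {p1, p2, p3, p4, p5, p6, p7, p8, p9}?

The set {p1, p2, p3, p5, p6, p7, p8, p9} has only 6 neighbours ({v1, v10, v3, v4, v5, v7}), so by Hall's theorem at most 7 of the 9 left vertices can be matched.
Hence no matching covers every left vertex.

No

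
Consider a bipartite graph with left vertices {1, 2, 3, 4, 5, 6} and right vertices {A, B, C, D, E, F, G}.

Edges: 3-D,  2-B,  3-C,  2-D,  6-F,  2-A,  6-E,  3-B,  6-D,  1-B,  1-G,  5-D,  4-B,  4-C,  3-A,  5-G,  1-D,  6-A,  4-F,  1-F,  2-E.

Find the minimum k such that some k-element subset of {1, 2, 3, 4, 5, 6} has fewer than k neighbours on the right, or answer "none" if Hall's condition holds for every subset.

none

A matching saturating every left vertex exists, for instance 1→D, 2→B, 3→C, 4→F, 5→G, 6→E.
By Hall's marriage theorem, this means |N(S)| ≥ |S| for every subset S, so no violating subset exists.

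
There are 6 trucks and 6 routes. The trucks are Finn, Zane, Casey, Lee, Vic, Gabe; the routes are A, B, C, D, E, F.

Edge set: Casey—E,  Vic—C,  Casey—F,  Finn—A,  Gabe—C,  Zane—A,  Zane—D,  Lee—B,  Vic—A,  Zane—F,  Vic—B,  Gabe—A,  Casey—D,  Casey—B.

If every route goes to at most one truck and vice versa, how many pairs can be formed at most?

One maximum matching: Finn–A, Zane–F, Casey–E, Lee–B, Vic–C.
The set {Finn, Lee, Vic, Gabe} has only 3 neighbours ({A, B, C}), so by Hall's theorem at most 5 of the 6 trucks can be matched.

5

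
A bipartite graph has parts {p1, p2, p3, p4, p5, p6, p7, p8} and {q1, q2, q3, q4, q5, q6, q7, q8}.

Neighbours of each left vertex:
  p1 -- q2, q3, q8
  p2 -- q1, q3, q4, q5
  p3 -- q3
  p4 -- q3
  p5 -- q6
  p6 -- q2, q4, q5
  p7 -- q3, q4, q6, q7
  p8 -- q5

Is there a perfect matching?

No

The set {p3, p4} has only 1 neighbour ({q3}), so by Hall's theorem at most 7 of the 8 left vertices can be matched.
Hence no matching covers every left vertex.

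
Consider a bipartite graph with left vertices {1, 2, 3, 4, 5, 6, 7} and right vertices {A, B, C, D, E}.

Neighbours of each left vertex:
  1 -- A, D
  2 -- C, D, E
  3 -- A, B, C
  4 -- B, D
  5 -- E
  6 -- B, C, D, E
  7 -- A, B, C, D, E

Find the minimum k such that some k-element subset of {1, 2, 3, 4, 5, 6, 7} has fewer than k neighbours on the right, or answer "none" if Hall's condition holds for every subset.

6

Take S = {1, 2, 3, 4, 5, 6}. Its neighbourhood is {A, B, C, D, E}, so |N(S)| = 5 < |S| = 6.
Every subset of size less than 6 has at least as many neighbours as members, so 6 is the minimum.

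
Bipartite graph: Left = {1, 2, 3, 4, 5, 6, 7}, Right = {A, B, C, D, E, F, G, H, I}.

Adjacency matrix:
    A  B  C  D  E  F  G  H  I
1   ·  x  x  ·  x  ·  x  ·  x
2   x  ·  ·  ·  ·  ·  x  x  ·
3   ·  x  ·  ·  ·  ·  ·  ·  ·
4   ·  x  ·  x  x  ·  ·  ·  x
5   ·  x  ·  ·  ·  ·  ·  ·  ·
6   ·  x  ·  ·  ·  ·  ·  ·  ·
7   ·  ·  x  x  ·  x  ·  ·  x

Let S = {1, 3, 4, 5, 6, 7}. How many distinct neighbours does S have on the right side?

The union of neighbours of {1, 3, 4, 5, 6, 7} is {B, C, D, E, F, G, I}, which has 7 elements.
Since |N(S)| = 7 ≥ |S| = 6, Hall's condition holds for this subset.

7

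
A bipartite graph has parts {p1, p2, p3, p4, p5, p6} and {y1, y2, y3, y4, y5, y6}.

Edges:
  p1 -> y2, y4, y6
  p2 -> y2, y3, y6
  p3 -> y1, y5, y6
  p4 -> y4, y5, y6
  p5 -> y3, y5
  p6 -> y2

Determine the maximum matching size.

6

One maximum matching: p1–y6, p2–y3, p3–y1, p4–y4, p5–y5, p6–y2.
All 6 left vertices are matched, so no larger matching exists.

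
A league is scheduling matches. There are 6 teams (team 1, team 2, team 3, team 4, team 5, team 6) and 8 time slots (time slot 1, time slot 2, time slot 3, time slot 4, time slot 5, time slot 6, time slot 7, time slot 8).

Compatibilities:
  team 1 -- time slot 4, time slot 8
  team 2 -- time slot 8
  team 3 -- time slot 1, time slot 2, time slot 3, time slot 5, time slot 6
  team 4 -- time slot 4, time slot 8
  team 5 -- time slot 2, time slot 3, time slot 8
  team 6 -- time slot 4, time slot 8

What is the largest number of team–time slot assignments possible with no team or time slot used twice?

For example, pair team 1–time slot 4, team 2–time slot 8, team 3–time slot 5, team 5–time slot 2.
The set {team 1, team 2, team 4, team 6} has only 2 neighbours ({time slot 4, time slot 8}), so by Hall's theorem at most 4 of the 6 teams can be matched.

4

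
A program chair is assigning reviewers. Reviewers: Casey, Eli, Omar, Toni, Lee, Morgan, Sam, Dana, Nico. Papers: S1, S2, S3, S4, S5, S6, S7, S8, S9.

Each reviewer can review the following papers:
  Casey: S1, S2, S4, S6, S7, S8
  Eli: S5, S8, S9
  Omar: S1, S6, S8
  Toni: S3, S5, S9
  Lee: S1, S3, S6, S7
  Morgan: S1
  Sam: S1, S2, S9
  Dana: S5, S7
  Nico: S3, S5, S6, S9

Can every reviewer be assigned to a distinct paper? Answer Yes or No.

Yes

One maximum matching: Casey-S4, Eli-S9, Omar-S8, Toni-S5, Lee-S3, Morgan-S1, Sam-S2, Dana-S7, Nico-S6.
Every reviewer is matched, so this is a perfect matching.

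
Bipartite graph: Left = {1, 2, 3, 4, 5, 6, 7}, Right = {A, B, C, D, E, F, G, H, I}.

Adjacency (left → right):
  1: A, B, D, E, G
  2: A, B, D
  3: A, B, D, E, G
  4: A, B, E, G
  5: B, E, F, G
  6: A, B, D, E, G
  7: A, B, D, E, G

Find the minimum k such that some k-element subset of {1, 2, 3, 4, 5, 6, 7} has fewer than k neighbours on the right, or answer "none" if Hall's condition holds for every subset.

Take S = {1, 2, 3, 4, 6, 7}. Its neighbourhood is {A, B, D, E, G}, so |N(S)| = 5 < |S| = 6.
Every subset of size less than 6 has at least as many neighbours as members, so 6 is the minimum.

6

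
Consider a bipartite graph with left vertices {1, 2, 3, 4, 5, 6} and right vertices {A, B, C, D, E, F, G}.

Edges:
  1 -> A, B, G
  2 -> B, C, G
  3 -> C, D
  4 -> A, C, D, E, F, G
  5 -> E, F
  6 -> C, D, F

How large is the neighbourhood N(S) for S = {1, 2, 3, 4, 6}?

The union of neighbours of {1, 2, 3, 4, 6} is {A, B, C, D, E, F, G}, which has 7 elements.
Since |N(S)| = 7 ≥ |S| = 5, Hall's condition holds for this subset.

7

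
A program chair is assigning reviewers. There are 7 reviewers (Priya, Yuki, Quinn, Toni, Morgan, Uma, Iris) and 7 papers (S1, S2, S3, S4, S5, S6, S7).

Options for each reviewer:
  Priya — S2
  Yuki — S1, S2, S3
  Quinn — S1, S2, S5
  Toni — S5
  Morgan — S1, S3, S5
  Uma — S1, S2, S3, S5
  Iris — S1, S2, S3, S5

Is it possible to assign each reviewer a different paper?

No

The set {Priya, Yuki, Quinn, Toni, Morgan, Uma, Iris} has only 4 neighbours ({S1, S2, S3, S5}), so by Hall's theorem at most 4 of the 7 reviewers can be matched.
Hence no matching covers every reviewer.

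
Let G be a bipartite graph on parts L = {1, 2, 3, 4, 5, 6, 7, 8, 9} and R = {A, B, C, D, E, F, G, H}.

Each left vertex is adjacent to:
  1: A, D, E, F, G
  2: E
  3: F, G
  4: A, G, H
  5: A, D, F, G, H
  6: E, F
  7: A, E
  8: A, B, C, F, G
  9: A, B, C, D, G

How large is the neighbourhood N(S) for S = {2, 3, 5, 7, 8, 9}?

The union of neighbours of {2, 3, 5, 7, 8, 9} is {A, B, C, D, E, F, G, H}, which has 8 elements.
Since |N(S)| = 8 ≥ |S| = 6, Hall's condition holds for this subset.

8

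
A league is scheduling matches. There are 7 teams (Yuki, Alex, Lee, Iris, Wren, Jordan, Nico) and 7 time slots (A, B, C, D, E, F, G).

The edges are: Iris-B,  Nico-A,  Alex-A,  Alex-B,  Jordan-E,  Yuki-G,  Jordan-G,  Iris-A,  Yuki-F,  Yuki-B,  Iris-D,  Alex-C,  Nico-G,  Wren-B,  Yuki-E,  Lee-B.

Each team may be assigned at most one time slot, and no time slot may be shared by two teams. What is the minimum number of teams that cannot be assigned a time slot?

1

One maximum matching: Yuki→F, Alex→C, Lee→B, Iris→D, Jordan→E, Nico→G.
The set {Lee, Wren} has only 1 neighbour ({B}), so by Hall's theorem at most 6 of the 7 teams can be matched.
That matches 6 of the 7, leaving 1 unmatched; no matching can do better.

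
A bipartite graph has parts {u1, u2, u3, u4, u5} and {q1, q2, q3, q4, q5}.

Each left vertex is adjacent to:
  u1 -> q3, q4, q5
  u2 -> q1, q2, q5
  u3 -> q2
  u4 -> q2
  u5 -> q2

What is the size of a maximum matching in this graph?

For example, pair u1–q4, u2–q5, u3–q2.
The set {u3, u4, u5} has only 1 neighbour ({q2}), so by Hall's theorem at most 3 of the 5 left vertices can be matched.

3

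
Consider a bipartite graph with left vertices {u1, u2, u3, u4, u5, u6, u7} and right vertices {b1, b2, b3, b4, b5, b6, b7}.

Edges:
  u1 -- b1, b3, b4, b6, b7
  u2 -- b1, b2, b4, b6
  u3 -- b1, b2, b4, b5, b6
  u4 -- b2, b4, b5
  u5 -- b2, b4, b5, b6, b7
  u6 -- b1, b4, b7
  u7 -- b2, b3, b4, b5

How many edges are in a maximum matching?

For example, pair u1→b6, u2→b4, u3→b1, u4→b2, u5→b5, u6→b7, u7→b3.
All 7 left vertices are matched, so no larger matching exists.

7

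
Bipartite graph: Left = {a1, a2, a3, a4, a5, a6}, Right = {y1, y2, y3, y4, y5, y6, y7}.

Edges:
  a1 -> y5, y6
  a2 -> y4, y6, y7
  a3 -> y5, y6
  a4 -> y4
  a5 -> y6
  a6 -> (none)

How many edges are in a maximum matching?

4

For example, pair a1-y5, a2-y7, a3-y6, a4-y4.
The set {a1, a3, a5, a6} has only 2 neighbours ({y5, y6}), so by Hall's theorem at most 4 of the 6 left vertices can be matched.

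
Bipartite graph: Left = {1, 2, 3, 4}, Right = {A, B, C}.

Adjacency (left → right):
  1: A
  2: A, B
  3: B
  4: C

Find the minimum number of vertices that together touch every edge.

3

The 3 edges 1–A, 2–B, 4–C form a matching, so any vertex cover needs at least 3 vertices (one per matched edge).
Conversely {4, A, B} meets every edge and has exactly 3 vertices, so 3 is optimal.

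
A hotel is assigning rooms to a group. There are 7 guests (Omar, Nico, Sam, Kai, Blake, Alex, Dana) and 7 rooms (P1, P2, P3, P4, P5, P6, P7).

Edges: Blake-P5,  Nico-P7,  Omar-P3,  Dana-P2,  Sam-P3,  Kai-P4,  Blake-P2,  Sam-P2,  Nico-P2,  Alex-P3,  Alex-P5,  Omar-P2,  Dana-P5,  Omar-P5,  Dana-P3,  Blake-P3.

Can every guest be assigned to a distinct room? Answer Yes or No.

No

The set {Omar, Sam, Blake, Alex, Dana} has only 3 neighbours ({P2, P3, P5}), so by Hall's theorem at most 5 of the 7 guests can be matched.
Hence no matching covers every guest.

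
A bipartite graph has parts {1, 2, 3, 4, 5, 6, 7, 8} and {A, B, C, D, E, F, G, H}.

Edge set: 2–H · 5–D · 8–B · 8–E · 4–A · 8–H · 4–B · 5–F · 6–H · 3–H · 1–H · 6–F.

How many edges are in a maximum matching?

For example, pair 1–H, 4–A, 5–D, 6–F, 8–B.
The set {1, 2, 3, 7} has only 1 neighbour ({H}), so by Hall's theorem at most 5 of the 8 left vertices can be matched.

5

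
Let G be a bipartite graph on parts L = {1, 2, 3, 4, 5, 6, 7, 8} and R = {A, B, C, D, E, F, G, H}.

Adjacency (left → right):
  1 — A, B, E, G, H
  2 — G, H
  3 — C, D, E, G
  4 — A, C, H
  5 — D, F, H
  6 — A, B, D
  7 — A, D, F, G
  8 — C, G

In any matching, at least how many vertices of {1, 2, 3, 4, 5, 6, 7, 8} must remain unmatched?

0

One maximum matching: 1–A, 2–G, 3–E, 4–H, 5–D, 6–B, 7–F, 8–C.
All 8 left vertices are matched, so no larger matching exists.
That matches 8 of the 8, leaving 0 unmatched; no matching can do better.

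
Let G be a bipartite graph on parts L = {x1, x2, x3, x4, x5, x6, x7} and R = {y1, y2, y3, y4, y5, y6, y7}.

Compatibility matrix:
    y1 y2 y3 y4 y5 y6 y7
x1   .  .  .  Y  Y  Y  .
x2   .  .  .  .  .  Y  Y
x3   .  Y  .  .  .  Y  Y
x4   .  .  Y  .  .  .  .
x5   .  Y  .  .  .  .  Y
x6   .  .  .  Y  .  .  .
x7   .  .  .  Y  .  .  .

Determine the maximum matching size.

6

For example, pair x1-y5, x2-y6, x3-y2, x4-y3, x5-y7, x6-y4.
The set {x6, x7} has only 1 neighbour ({y4}), so by Hall's theorem at most 6 of the 7 left vertices can be matched.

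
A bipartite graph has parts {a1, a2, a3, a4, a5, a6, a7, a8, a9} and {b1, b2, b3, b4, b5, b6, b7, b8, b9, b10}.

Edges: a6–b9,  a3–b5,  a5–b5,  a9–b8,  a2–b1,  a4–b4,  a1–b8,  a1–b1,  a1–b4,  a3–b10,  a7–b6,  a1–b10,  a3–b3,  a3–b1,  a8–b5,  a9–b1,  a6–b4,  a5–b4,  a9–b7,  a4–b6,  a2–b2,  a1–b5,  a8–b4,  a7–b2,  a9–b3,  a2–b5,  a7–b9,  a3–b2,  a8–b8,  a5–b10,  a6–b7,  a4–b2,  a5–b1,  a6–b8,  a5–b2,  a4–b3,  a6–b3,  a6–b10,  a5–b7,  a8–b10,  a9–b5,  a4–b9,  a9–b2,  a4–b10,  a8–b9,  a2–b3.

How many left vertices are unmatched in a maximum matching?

0

For example, pair a1→b10, a2→b3, a3→b5, a4→b6, a5→b1, a6→b8, a7→b2, a8→b4, a9→b7.
This saturates every left vertex, so 9 is the maximum.
That matches 9 of the 9, leaving 0 unmatched; no matching can do better.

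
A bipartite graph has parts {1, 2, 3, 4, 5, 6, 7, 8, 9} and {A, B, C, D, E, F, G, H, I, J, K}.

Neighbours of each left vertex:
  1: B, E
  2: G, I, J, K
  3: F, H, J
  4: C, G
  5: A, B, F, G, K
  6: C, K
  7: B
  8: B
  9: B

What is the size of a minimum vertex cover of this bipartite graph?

{1, 2, 3, 4, 5, 6, B} is a vertex cover of size 7: every edge has an endpoint in this set.
No smaller cover exists because 1–E, 2–J, 3–H, 4–G, 5–K, 6–C, 7–B is a matching of size 7, and a cover must include an endpoint of each of these disjoint edges (König's theorem).

7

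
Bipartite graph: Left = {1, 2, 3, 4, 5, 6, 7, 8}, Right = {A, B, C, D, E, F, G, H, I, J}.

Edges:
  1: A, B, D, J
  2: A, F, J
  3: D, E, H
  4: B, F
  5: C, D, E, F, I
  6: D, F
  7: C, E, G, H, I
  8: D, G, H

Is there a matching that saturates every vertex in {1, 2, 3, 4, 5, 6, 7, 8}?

A valid assignment of size 8: 1-J, 2-A, 3-D, 4-B, 5-I, 6-F, 7-E, 8-G.
All 8 left vertices are covered.

Yes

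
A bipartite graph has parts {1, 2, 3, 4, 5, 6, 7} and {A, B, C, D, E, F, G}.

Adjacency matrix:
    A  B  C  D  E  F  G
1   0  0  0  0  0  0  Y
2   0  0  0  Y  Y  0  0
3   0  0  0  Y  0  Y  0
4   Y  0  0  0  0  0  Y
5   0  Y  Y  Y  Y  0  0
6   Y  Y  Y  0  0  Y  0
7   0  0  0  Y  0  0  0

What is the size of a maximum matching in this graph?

A valid assignment of size 7: 1-G, 2-E, 3-F, 4-A, 5-B, 6-C, 7-D.
This saturates every left vertex, so 7 is the maximum.

7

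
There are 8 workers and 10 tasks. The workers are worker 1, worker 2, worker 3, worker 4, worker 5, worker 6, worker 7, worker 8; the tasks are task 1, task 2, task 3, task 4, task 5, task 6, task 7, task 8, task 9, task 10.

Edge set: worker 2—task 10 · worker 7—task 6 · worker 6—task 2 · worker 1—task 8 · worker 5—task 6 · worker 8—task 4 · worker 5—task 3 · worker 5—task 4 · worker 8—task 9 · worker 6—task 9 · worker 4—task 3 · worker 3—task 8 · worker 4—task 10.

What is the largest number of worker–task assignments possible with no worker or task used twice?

7

One maximum matching: worker 1→task 8, worker 2→task 10, worker 4→task 3, worker 5→task 4, worker 6→task 2, worker 7→task 6, worker 8→task 9.
The set {worker 1, worker 3} has only 1 neighbour ({task 8}), so by Hall's theorem at most 7 of the 8 workers can be matched.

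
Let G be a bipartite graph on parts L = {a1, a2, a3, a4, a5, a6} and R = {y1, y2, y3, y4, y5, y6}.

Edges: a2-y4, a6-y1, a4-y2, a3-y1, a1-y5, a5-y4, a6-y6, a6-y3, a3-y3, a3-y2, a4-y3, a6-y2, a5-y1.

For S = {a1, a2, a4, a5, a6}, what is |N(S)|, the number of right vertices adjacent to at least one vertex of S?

The union of neighbours of {a1, a2, a4, a5, a6} is {y1, y2, y3, y4, y5, y6}, which has 6 elements.
Since |N(S)| = 6 ≥ |S| = 5, Hall's condition holds for this subset.

6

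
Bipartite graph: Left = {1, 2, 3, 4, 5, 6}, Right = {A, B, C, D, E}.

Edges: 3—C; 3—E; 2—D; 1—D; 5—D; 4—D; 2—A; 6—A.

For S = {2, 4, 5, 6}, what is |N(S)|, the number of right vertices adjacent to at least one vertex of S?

2

The union of neighbours of {2, 4, 5, 6} is {A, D}, which has 2 elements.
Since |N(S)| = 2 < |S| = 4, Hall's condition fails for this subset.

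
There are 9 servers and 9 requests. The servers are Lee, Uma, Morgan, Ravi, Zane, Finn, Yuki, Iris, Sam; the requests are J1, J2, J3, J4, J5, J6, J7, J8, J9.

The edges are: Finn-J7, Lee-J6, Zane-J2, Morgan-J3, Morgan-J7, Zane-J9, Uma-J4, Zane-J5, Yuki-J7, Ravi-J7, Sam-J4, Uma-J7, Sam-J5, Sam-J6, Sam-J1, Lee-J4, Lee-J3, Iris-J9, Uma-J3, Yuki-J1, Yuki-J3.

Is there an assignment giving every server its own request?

No

The set {Ravi, Finn} has only 1 neighbour ({J7}), so by Hall's theorem at most 8 of the 9 servers can be matched.
Hence no matching covers every server.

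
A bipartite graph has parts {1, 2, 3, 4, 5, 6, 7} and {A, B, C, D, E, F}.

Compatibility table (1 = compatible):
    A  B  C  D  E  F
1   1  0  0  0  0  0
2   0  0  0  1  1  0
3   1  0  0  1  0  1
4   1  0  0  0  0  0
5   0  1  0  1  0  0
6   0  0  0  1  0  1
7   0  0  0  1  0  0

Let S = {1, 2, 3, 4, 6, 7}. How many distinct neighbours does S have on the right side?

The union of neighbours of {1, 2, 3, 4, 6, 7} is {A, D, E, F}, which has 4 elements.
Since |N(S)| = 4 < |S| = 6, Hall's condition fails for this subset.

4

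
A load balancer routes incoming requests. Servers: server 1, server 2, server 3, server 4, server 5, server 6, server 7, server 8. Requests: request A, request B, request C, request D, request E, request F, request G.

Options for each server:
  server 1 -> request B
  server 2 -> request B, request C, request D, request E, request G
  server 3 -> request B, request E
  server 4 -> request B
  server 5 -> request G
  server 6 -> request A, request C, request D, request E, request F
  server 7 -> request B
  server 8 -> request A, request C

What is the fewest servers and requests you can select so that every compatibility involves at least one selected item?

6

A maximum matching has 6 edges (e.g. server 1–request B, server 2–request D, server 3–request E, server 5–request G, server 6–request F, server 8–request C).
By König's theorem the minimum vertex cover has the same size. One such cover is {server 2, server 3, server 5, server 6, server 8, request B}.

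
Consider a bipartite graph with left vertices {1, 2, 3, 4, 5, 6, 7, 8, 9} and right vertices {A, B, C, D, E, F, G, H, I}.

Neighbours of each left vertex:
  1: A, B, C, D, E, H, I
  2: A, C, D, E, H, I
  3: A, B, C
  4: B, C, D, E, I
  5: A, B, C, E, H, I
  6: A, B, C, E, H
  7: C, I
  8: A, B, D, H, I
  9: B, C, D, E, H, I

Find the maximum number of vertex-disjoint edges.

7

A valid assignment of size 7: 1→D, 2→I, 3→B, 4→E, 5→A, 6→H, 7→C.
The set {1, 2, 3, 4, 5, 6, 7, 8, 9} has only 7 neighbours ({A, B, C, D, E, H, I}), so by Hall's theorem at most 7 of the 9 left vertices can be matched.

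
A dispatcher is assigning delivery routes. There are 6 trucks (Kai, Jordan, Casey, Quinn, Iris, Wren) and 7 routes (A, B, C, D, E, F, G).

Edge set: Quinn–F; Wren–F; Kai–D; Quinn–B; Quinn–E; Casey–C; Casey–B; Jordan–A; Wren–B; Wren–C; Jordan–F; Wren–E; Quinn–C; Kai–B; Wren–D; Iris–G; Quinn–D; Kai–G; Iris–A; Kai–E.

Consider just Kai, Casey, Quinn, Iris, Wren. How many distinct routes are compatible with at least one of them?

The union of neighbours of {Kai, Casey, Quinn, Iris, Wren} is {A, B, C, D, E, F, G}, which has 7 elements.
Since |N(S)| = 7 ≥ |S| = 5, Hall's condition holds for this subset.

7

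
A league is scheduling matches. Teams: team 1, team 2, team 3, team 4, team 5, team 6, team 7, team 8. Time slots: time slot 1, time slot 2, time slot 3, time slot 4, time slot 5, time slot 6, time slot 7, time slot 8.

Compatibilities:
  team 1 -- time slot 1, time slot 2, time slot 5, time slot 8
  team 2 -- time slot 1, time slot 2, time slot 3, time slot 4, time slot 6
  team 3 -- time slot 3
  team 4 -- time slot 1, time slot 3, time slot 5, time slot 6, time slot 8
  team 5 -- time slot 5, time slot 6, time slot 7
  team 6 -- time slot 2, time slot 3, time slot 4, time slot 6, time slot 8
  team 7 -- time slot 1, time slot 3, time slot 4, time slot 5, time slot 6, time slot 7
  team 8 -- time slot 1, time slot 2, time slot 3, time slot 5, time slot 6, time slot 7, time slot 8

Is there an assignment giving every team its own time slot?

Yes

A valid assignment of size 8: team 1→time slot 2, team 2→time slot 1, team 3→time slot 3, team 4→time slot 5, team 5→time slot 6, team 6→time slot 4, team 7→time slot 7, team 8→time slot 8.
All 8 teams are covered.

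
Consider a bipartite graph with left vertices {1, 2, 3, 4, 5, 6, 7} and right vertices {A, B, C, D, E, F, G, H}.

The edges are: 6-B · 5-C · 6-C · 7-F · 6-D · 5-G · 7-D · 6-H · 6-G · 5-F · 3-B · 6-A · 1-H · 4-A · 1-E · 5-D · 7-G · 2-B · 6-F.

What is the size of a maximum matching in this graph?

6

A valid assignment of size 6: 1→E, 2→B, 4→A, 5→C, 6→G, 7→F.
The set {2, 3} has only 1 neighbour ({B}), so by Hall's theorem at most 6 of the 7 left vertices can be matched.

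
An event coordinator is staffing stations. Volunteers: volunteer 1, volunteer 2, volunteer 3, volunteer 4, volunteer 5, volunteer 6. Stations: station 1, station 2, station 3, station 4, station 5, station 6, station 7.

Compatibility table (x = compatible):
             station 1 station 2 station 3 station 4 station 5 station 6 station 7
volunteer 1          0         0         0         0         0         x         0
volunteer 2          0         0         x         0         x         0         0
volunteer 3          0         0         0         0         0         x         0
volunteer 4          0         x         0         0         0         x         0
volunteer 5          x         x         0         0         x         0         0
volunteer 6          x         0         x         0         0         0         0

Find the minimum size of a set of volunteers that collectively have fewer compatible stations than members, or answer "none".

Take S = {volunteer 1, volunteer 3}. Its neighbourhood is {station 6}, so |N(S)| = 1 < |S| = 2.
No single vertex violates Hall's condition since each has at least one neighbour, so 2 is the minimum.

2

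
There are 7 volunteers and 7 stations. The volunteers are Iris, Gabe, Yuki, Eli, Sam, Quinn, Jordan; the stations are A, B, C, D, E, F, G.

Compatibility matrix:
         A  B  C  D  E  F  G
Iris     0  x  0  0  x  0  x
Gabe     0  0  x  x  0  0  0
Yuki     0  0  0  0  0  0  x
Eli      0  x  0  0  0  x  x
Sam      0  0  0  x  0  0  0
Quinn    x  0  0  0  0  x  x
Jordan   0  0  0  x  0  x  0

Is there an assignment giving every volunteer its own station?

For example, pair Iris–E, Gabe–C, Yuki–G, Eli–B, Sam–D, Quinn–A, Jordan–F.
Every volunteer is matched, so this is a perfect matching.

Yes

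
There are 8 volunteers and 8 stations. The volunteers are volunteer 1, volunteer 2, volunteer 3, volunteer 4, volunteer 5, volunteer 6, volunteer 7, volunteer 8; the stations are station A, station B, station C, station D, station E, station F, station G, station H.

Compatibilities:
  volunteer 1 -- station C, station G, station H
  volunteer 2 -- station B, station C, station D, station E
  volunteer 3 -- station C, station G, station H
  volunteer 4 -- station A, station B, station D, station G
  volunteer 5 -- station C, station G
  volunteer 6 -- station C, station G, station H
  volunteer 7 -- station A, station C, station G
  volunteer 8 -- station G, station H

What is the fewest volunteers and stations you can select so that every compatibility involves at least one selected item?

{volunteer 2, volunteer 4, volunteer 7, station C, station G, station H} is a vertex cover of size 6: every edge has an endpoint in this set.
No smaller cover exists because volunteer 1–station H, volunteer 2–station B, volunteer 3–station G, volunteer 4–station D, volunteer 5–station C, volunteer 7–station A is a matching of size 6, and a cover must include an endpoint of each of these disjoint edges (König's theorem).

6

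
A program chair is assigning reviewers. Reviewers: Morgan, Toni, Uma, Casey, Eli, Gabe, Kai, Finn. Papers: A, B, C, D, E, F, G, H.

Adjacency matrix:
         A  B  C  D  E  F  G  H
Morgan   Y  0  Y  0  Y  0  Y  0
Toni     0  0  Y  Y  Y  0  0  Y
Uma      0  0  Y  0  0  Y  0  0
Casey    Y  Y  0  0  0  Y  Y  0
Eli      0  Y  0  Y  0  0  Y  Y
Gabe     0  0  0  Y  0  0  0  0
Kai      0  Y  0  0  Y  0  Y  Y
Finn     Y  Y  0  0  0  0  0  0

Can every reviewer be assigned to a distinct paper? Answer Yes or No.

For example, pair Morgan–C, Toni–H, Uma–F, Casey–A, Eli–G, Gabe–D, Kai–E, Finn–B.
Every reviewer is matched, so this is a perfect matching.

Yes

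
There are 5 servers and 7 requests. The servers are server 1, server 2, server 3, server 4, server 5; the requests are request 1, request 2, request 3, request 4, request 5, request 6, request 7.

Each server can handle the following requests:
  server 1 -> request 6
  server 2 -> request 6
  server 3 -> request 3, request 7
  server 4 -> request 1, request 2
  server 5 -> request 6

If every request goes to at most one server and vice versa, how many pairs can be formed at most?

For example, pair server 1→request 6, server 3→request 7, server 4→request 2.
The set {server 1, server 2, server 5} has only 1 neighbour ({request 6}), so by Hall's theorem at most 3 of the 5 servers can be matched.

3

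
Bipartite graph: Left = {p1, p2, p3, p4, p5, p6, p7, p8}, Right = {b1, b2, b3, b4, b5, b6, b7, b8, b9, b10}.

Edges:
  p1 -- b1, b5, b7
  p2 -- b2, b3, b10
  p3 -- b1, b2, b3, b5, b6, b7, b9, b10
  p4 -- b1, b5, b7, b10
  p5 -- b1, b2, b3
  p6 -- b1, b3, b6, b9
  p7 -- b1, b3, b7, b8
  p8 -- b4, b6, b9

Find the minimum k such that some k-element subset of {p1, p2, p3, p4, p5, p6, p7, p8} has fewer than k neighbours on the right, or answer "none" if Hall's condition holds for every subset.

none

A matching saturating every left vertex exists, for instance p1→b7, p2→b10, p3→b1, p4→b5, p5→b2, p6→b3, p7→b8, p8→b6.
By Hall's marriage theorem, this means |N(S)| ≥ |S| for every subset S, so no violating subset exists.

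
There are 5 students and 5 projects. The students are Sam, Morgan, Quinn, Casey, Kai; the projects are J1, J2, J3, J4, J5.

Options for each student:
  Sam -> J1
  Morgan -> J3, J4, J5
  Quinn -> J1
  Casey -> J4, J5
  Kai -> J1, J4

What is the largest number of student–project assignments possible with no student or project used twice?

One maximum matching: Sam-J1, Morgan-J3, Casey-J5, Kai-J4.
The set {Sam, Quinn} has only 1 neighbour ({J1}), so by Hall's theorem at most 4 of the 5 students can be matched.

4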